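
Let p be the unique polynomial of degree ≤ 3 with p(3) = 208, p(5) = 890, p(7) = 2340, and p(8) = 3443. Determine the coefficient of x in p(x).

Write p(x) = ax^3 + bx^2 + cx + d. Substituting each data point gives a linear system:
  27a + 9b + 3c + d = 208
  125a + 25b + 5c + d = 890
  343a + 49b + 7c + d = 2340
  512a + 64b + 8c + d = 3443
Solving the system yields a = 6, b = 6, c = -1, d = -5.
So p(x) = 6x^3 + 6x^2 - x - 5.
The coefficient of x is -1.

-1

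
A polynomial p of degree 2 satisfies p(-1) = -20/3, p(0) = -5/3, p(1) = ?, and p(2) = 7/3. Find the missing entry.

On equispaced nodes a degree-2 polynomial has vanishing third forward difference, so
  - p(-1) + 3·p(0) - 3·p(1) + p(2) = 0.
Substituting the known values and solving for p(1):
  -3·p(1) = -4
  p(1) = 4/3.

4/3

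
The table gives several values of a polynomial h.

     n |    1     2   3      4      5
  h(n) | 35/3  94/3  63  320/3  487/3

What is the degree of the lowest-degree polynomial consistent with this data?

Forward differences of the values at n = 1, 2, 3, 4, 5:
  h  : 35/3  94/3  63  320/3  487/3
  Δ  : 59/3  95/3  131/3  167/3
  Δ^2: 12  12  12
  Δ^3: 0  0
  Δ^4: 0
The second differences are constant (12) and nonzero, while all higher differences vanish, so the minimal degree is 2.

2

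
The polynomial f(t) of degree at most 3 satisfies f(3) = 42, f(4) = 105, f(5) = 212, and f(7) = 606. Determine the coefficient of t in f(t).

Write f(t) = at^3 + bt^2 + ct + d. Substituting each data point gives a linear system:
  27a + 9b + 3c + d = 42
  64a + 16b + 4c + d = 105
  125a + 25b + 5c + d = 212
  343a + 49b + 7c + d = 606
Solving the system yields a = 2, b = -2, c = 3, d = -3.
So f(t) = 2t^3 - 2t^2 + 3t - 3.
The coefficient of t is 3.

3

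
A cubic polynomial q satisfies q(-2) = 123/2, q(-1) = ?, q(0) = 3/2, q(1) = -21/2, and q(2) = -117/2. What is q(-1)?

On equispaced nodes a degree-3 polynomial has vanishing fourth forward difference, so
  q(-2) - 4·q(-1) + 6·q(0) - 4·q(1) + q(2) = 0.
Substituting the known values and solving for q(-1):
  -4·q(-1) = -54
  q(-1) = 27/2.

27/2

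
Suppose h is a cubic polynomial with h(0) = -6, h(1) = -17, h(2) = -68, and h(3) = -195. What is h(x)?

h(x) = -6x^3 - 2x^2 - 3x - 6

Write h(x) = ax^3 + bx^2 + cx + d. Substituting each data point gives a linear system:
  d = -6
  a + b + c + d = -17
  8a + 4b + 2c + d = -68
  27a + 9b + 3c + d = -195
Solving the system yields a = -6, b = -2, c = -3, d = -6.
So h(x) = -6x^3 - 2x^2 - 3x - 6.
Check: h(0) = -6. ✓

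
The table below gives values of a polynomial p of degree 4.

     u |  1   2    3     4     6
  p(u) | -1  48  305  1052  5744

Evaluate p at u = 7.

10853

Write p(u) = au^4 + bu^3 + cu^2 + du + e. Substituting each data point gives a linear system:
  a + b + c + d + e = -1
  16a + 8b + 4c + 2d + e = 48
  81a + 27b + 9c + 3d + e = 305
  256a + 64b + 16c + 4d + e = 1052
  1296a + 216b + 36c + 6d + e = 5744
Solving the system yields a = 5, b = -3, c = -3, d = 4, e = -4.
So p(u) = 5u^4 - 3u^3 - 3u^2 + 4u - 4.
Then p(7) = 10853.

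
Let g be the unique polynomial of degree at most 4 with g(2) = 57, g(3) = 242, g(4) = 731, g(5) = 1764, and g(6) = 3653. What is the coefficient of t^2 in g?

5

Write g(t) = at^4 + bt^3 + ct^2 + dt + e. Substituting each data point gives a linear system:
  16a + 8b + 4c + 2d + e = 57
  81a + 27b + 9c + 3d + e = 242
  256a + 64b + 16c + 4d + e = 731
  625a + 125b + 25c + 5d + e = 1764
  1296a + 216b + 36c + 6d + e = 3653
Solving the system yields a = 3, b = -2, c = 5, d = 3, e = -1.
So g(t) = 3t⁴ - 2t³ + 5t² + 3t - 1.
The coefficient of t^2 is 5.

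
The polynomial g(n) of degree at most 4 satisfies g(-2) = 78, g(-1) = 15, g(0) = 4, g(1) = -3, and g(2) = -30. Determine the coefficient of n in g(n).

-3

Write g(n) = an^4 + bn^3 + cn^2 + dn + e. Substituting each data point gives a linear system:
  16a - 8b + 4c - 2d + e = 78
  a - b + c - d + e = 15
  e = 4
  a + b + c + d + e = -3
  16a + 8b + 4c + 2d + e = -30
Solving the system yields a = 1, b = -6, c = 1, d = -3, e = 4.
So g(n) = n⁴ - 6n³ + n² - 3n + 4.
The coefficient of n is -3.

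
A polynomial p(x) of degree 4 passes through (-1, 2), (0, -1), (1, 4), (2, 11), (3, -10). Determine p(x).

Write p(x) = ax^4 + bx^3 + cx^2 + dx + e. Substituting each data point gives a linear system:
  a - b + c - d + e = 2
  e = -1
  a + b + c + d + e = 4
  16a + 8b + 4c + 2d + e = 11
  81a + 27b + 9c + 3d + e = -10
Solving the system yields a = -1, b = 1, c = 5, d = 0, e = -1.
So p(x) = -x^4 + x^3 + 5x^2 - 1.
Check: p(0) = -1. ✓

p(x) = -x^4 + x^3 + 5x^2 - 1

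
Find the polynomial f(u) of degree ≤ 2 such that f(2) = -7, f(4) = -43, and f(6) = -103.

Using the Lagrange interpolation formula with nodes 2, 4, 6:
  L_0(u) = (u - 4)(u - 6) / 8
  L_1(u) = (u - 2)(u - 6) / -4
  L_2(u) = (u - 2)(u - 4) / 8
Then f(u) = -7·L_0(u) - 43·L_1(u) - 103·L_2(u).
Expanding and collecting terms gives f(u) = -3u^2 + 5.
Check: f(6) = -103. ✓

f(u) = -3u^2 + 5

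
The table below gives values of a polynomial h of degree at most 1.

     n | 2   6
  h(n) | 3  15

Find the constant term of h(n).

Write h(n) = an + b. Substituting each data point gives a linear system:
  2a + b = 3
  6a + b = 15
Solving the system yields a = 3, b = -3.
So h(n) = 3n - 3.
The constant term is -3.

-3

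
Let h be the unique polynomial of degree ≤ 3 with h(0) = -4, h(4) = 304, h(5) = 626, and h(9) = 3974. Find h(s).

h(s) = 6s^3 - 5s^2 + s - 4

Using the Lagrange interpolation formula with nodes 0, 4, 5, 9:
  L_0(s) = (s - 4)(s - 5)(s - 9) / -180
  L_1(s) = s(s - 5)(s - 9) / 20
  L_2(s) = s(s - 4)(s - 9) / -20
  L_3(s) = s(s - 4)(s - 5) / 180
Then h(s) = -4·L_0(s) + 304·L_1(s) + 626·L_2(s) + 3974·L_3(s).
Expanding and collecting terms gives h(s) = 6s^3 - 5s^2 + s - 4.
Check: h(9) = 3974. ✓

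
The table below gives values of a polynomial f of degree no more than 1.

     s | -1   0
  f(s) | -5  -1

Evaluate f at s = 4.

Write f(s) = as + b. Substituting each data point gives a linear system:
  -a + b = -5
  b = -1
Solving the system yields a = 4, b = -1.
So f(s) = 4s - 1.
Then f(4) = 15.

15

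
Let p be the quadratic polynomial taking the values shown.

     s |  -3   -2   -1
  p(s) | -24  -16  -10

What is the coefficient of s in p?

Write p(s) = as^2 + bs + c. Substituting each data point gives a linear system:
  9a - 3b + c = -24
  4a - 2b + c = -16
  a - b + c = -10
Solving the system yields a = -1, b = 3, c = -6.
So p(s) = -s² + 3s - 6.
The coefficient of s is 3.

3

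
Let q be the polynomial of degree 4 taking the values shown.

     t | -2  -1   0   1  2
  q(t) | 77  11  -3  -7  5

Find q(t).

Write q(t) = at^4 + bt^3 + ct^2 + dt + e. Substituting each data point gives a linear system:
  16a - 8b + 4c - 2d + e = 77
  a - b + c - d + e = 11
  e = -3
  a + b + c + d + e = -7
  16a + 8b + 4c + 2d + e = 5
Solving the system yields a = 2, b = -3, c = 3, d = -6, e = -3.
So q(t) = 2t⁴ - 3t³ + 3t² - 6t - 3.
Check: q(-1) = 11. ✓

q(t) = 2t^4 - 3t^3 + 3t^2 - 6t - 3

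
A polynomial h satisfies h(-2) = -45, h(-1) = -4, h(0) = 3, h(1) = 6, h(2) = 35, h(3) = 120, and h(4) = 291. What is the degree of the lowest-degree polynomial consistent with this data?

Forward differences of the values at x = -2, -1, 0, 1, 2, 3, 4:
  h  : -45  -4  3  6  35  120  291
  Δ  : 41  7  3  29  85  171
  Δ^2: -34  -4  26  56  86
  Δ^3: 30  30  30  30
  Δ^4: 0  0  0
  Δ^5: 0  0
  Δ^6: 0
The third differences are constant (30) and nonzero, while all higher differences vanish, so the minimal degree is 3.

3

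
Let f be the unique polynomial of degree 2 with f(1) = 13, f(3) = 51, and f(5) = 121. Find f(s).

Write f(s) = as^2 + bs + c. Substituting each data point gives a linear system:
  a + b + c = 13
  9a + 3b + c = 51
  25a + 5b + c = 121
Solving the system yields a = 4, b = 3, c = 6.
So f(s) = 4s^2 + 3s + 6.
Check: f(3) = 51. ✓

f(s) = 4s^2 + 3s + 6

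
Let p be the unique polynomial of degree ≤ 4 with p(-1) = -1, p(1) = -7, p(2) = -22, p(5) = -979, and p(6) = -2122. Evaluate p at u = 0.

Using the Lagrange interpolation formula with nodes -1, 1, 2, 5, 6:
  L_0(u) = (u - 1)(u - 2)(u - 5)(u - 6) / 252
  L_1(u) = (u + 1)(u - 2)(u - 5)(u - 6) / -40
  L_2(u) = (u + 1)(u - 1)(u - 5)(u - 6) / 36
  L_3(u) = (u + 1)(u - 1)(u - 2)(u - 6) / -72
  L_4(u) = (u + 1)(u - 1)(u - 2)(u - 5) / 140
Then p(u) = -1·L_0(u) - 7·L_1(u) - 22·L_2(u) - 979·L_3(u) - 2122·L_4(u).
Expanding and collecting terms gives p(u) = -2u^4 + 2u^3 + 2u^2 - 5u - 4.
Evaluating at u = 0: p(0) = -4.

-4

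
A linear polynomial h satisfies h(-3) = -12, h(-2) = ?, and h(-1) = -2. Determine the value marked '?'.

-7

On equispaced nodes a degree-1 polynomial has vanishing second forward difference, so
  h(-3) - 2·h(-2) + h(-1) = 0.
Substituting the known values and solving for h(-2):
  -2·h(-2) = 14
  h(-2) = -7.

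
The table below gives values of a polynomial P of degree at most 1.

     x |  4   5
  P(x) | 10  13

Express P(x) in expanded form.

P(x) = 3x - 2

Write P(x) = ax + b. Substituting each data point gives a linear system:
  4a + b = 10
  5a + b = 13
Solving the system yields a = 3, b = -2.
So P(x) = 3x - 2.
Check: P(5) = 13. ✓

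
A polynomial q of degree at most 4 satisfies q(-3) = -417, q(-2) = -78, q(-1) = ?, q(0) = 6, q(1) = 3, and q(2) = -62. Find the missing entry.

1

On equispaced nodes a degree-4 polynomial has vanishing fifth forward difference, so
  - q(-3) + 5·q(-2) - 10·q(-1) + 10·q(0) - 5·q(1) + q(2) = 0.
Substituting the known values and solving for q(-1):
  -10·q(-1) = -10
  q(-1) = 1.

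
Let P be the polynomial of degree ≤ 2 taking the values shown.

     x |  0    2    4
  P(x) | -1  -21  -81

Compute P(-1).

Forward differences of the values at x = 0, 2, 4:
  P  : -1  -21  -81
  Δ  : -20  -60
  Δ^2: -40
The second differences are constant, confirming degree 2.
Interpolating (Newton forward form) and evaluating at x = -1 gives P(-1) = -6.

-6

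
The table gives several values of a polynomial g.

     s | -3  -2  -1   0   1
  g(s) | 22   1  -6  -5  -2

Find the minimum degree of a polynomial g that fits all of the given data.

3

Forward differences of the values at s = -3, -2, -1, 0, 1:
  g  : 22  1  -6  -5  -2
  Δ  : -21  -7  1  3
  Δ^2: 14  8  2
  Δ^3: -6  -6
  Δ^4: 0
The third differences are constant (-6) and nonzero, while all higher differences vanish, so the minimal degree is 3.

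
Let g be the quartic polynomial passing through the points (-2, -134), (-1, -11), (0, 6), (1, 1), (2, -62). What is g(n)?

g(n) = -5n^4 + 4n^3 - 6n^2 + 2n + 6

Write g(n) = an^4 + bn^3 + cn^2 + dn + e. Substituting each data point gives a linear system:
  16a - 8b + 4c - 2d + e = -134
  a - b + c - d + e = -11
  e = 6
  a + b + c + d + e = 1
  16a + 8b + 4c + 2d + e = -62
Solving the system yields a = -5, b = 4, c = -6, d = 2, e = 6.
So g(n) = -5n^4 + 4n^3 - 6n^2 + 2n + 6.
Check: g(-2) = -134. ✓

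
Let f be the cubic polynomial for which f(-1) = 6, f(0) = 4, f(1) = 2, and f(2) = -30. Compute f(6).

Forward differences of the values at n = -1, 0, 1, 2:
  f  : 6  4  2  -30
  Δ  : -2  -2  -32
  Δ^2: 0  -30
  Δ^3: -30
The third differences are constant, confirming degree 3.
Interpolating (Newton forward form) and evaluating at n = 6 gives f(6) = -1058.

-1058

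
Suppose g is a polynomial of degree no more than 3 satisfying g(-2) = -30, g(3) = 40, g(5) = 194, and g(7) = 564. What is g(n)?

g(n) = 2n^3 - 3n^2 + 3n + 4

Using the Lagrange interpolation formula with nodes -2, 3, 5, 7:
  L_0(n) = (n - 3)(n - 5)(n - 7) / -315
  L_1(n) = (n + 2)(n - 5)(n - 7) / 40
  L_2(n) = (n + 2)(n - 3)(n - 7) / -28
  L_3(n) = (n + 2)(n - 3)(n - 5) / 72
Then g(n) = -30·L_0(n) + 40·L_1(n) + 194·L_2(n) + 564·L_3(n).
Expanding and collecting terms gives g(n) = 2n^3 - 3n^2 + 3n + 4.
Check: g(3) = 40. ✓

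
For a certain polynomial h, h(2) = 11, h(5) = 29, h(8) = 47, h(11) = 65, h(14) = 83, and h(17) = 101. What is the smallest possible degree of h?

Forward differences of the values at s = 2, 5, 8, 11, 14, 17:
  h  : 11  29  47  65  83  101
  Δ  : 18  18  18  18  18
  Δ^2: 0  0  0  0
  Δ^3: 0  0  0
  Δ^4: 0  0
  Δ^5: 0
The first differences are constant (18) and nonzero, while all higher differences vanish, so the minimal degree is 1.

1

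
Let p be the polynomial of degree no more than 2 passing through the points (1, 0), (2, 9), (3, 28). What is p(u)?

Using the Lagrange interpolation formula with nodes 1, 2, 3:
  L_0(u) = (u - 2)(u - 3) / 2
  L_1(u) = (u - 1)(u - 3) / -1
  L_2(u) = (u - 1)(u - 2) / 2
Then p(u) = 0·L_0(u) + 9·L_1(u) + 28·L_2(u).
Expanding and collecting terms gives p(u) = 5u^2 - 6u + 1.
Check: p(1) = 0. ✓

p(u) = 5u^2 - 6u + 1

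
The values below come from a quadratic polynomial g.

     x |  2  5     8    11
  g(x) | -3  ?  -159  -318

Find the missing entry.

On equispaced nodes a degree-2 polynomial has vanishing third forward difference, so
  - g(2) + 3·g(5) - 3·g(8) + g(11) = 0.
Substituting the known values and solving for g(5):
  3·g(5) = -162
  g(5) = -54.

-54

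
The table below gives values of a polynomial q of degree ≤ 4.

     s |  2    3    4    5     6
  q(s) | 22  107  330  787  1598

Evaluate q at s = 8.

Write q(s) = as^4 + bs^3 + cs^2 + ds + e. Substituting each data point gives a linear system:
  16a + 8b + 4c + 2d + e = 22
  81a + 27b + 9c + 3d + e = 107
  256a + 64b + 16c + 4d + e = 330
  625a + 125b + 25c + 5d + e = 787
  1296a + 216b + 36c + 6d + e = 1598
Solving the system yields a = 1, b = 2, c = -4, d = 2, e = 2.
So q(s) = s^4 + 2s^3 - 4s^2 + 2s + 2.
Then q(8) = 4882.

4882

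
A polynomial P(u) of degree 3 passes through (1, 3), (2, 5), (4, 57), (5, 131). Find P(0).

1

Write P(u) = au^3 + bu^2 + cu + d. Substituting each data point gives a linear system:
  a + b + c + d = 3
  8a + 4b + 2c + d = 5
  64a + 16b + 4c + d = 57
  125a + 25b + 5c + d = 131
Solving the system yields a = 2, b = -6, c = 6, d = 1.
So P(u) = 2u³ - 6u² + 6u + 1.
Then P(0) = 1.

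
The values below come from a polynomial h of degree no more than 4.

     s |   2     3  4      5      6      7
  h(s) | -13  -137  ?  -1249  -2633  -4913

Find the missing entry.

-491

The 5 known points determine the degree-4 polynomial uniquely.
Write h(s) = as^4 + bs^3 + cs^2 + ds + e. Substituting each data point gives a linear system:
  16a + 8b + 4c + 2d + e = -13
  81a + 27b + 9c + 3d + e = -137
  625a + 125b + 25c + 5d + e = -1249
  1296a + 216b + 36c + 6d + e = -2633
  2401a + 343b + 49c + 7d + e = -4913
Solving the system yields a = -2, b = -1, c = 4, d = 5, e = 1.
So h(s) = -2s^4 - s^3 + 4s^2 + 5s + 1.
Then h(4) = -491.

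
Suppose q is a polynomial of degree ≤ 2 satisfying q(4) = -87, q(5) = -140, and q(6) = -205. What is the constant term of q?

Write q(t) = at^2 + bt + c. Substituting each data point gives a linear system:
  16a + 4b + c = -87
  25a + 5b + c = -140
  36a + 6b + c = -205
Solving the system yields a = -6, b = 1, c = 5.
So q(t) = -6t^2 + t + 5.
The constant term is 5.

5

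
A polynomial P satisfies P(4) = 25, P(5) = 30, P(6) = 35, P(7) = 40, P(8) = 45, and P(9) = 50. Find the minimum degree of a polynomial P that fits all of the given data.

1

Forward differences of the values at s = 4, 5, 6, 7, 8, 9:
  P  : 25  30  35  40  45  50
  Δ  : 5  5  5  5  5
  Δ^2: 0  0  0  0
  Δ^3: 0  0  0
  Δ^4: 0  0
  Δ^5: 0
The first differences are constant (5) and nonzero, while all higher differences vanish, so the minimal degree is 1.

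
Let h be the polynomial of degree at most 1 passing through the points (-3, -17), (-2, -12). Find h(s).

h(s) = 5s - 2

Write h(s) = as + b. Substituting each data point gives a linear system:
  -3a + b = -17
  -2a + b = -12
Solving the system yields a = 5, b = -2.
So h(s) = 5s - 2.
Check: h(-3) = -17. ✓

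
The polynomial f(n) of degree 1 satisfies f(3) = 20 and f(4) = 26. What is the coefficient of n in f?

Write f(n) = an + b. Substituting each data point gives a linear system:
  3a + b = 20
  4a + b = 26
Solving the system yields a = 6, b = 2.
So f(n) = 6n + 2.
The leading coefficient is 6.

6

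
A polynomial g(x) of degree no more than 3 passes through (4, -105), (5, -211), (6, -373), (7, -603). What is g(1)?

Write g(x) = ax^3 + bx^2 + cx + d. Substituting each data point gives a linear system:
  64a + 16b + 4c + d = -105
  125a + 25b + 5c + d = -211
  216a + 36b + 6c + d = -373
  343a + 49b + 7c + d = -603
Solving the system yields a = -2, b = 2, c = -2, d = -1.
So g(x) = -2x³ + 2x² - 2x - 1.
Then g(1) = -3.

-3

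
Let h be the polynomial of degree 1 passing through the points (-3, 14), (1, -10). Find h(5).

Using the Lagrange interpolation formula with nodes -3, 1:
  L_0(u) = (u - 1) / -4
  L_1(u) = (u + 3) / 4
Then h(u) = 14·L_0(u) - 10·L_1(u).
Expanding and collecting terms gives h(u) = -6u - 4.
Evaluating at u = 5: h(5) = -34.

-34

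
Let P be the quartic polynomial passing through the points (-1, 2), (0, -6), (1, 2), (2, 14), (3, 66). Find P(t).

P(t) = 2t^4 - 6t^3 + 6t^2 + 6t - 6

Write P(t) = at^4 + bt^3 + ct^2 + dt + e. Substituting each data point gives a linear system:
  a - b + c - d + e = 2
  e = -6
  a + b + c + d + e = 2
  16a + 8b + 4c + 2d + e = 14
  81a + 27b + 9c + 3d + e = 66
Solving the system yields a = 2, b = -6, c = 6, d = 6, e = -6.
So P(t) = 2t⁴ - 6t³ + 6t² + 6t - 6.
Check: P(2) = 14. ✓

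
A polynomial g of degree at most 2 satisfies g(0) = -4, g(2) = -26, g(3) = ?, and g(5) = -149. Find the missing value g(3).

The 3 known points determine the degree-2 polynomial uniquely.
Write g(x) = ax^2 + bx + c. Substituting each data point gives a linear system:
  c = -4
  4a + 2b + c = -26
  25a + 5b + c = -149
Solving the system yields a = -6, b = 1, c = -4.
So g(x) = -6x^2 + x - 4.
Then g(3) = -55.

-55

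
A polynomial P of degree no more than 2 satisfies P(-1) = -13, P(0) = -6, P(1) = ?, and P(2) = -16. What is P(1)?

-7

On equispaced nodes a degree-2 polynomial has vanishing third forward difference, so
  - P(-1) + 3·P(0) - 3·P(1) + P(2) = 0.
Substituting the known values and solving for P(1):
  -3·P(1) = 21
  P(1) = -7.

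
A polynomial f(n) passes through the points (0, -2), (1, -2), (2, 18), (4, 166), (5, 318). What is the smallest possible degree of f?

Divided differences on the nodes 0, 1, 2, 4, 5:
  order 0: -2  -2  18  166  318
  order 1: 0  20  74  152
  order 2: 10  18  26
  order 3: 2  2
  order 4: 0
The order-3 divided differences are all 2 (nonzero) and every higher order vanishes, so the data lies on a polynomial of degree exactly 3.

3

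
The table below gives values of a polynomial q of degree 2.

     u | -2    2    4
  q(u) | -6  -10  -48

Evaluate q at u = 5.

Using the Lagrange interpolation formula with nodes -2, 2, 4:
  L_0(u) = (u - 2)(u - 4) / 24
  L_1(u) = (u + 2)(u - 4) / -8
  L_2(u) = (u + 2)(u - 2) / 12
Then q(u) = -6·L_0(u) - 10·L_1(u) - 48·L_2(u).
Expanding and collecting terms gives q(u) = -3u^2 - u + 4.
Evaluating at u = 5: q(5) = -76.

-76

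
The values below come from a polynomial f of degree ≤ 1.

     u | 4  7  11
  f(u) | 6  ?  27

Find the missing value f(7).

15

The 2 known points determine the degree-1 polynomial uniquely.
Write f(u) = au + b. Substituting each data point gives a linear system:
  4a + b = 6
  11a + b = 27
Solving the system yields a = 3, b = -6.
So f(u) = 3u - 6.
Then f(7) = 15.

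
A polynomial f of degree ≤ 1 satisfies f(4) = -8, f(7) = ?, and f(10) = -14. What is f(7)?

-11

On equispaced nodes a degree-1 polynomial has vanishing second forward difference, so
  f(4) - 2·f(7) + f(10) = 0.
Substituting the known values and solving for f(7):
  -2·f(7) = 22
  f(7) = -11.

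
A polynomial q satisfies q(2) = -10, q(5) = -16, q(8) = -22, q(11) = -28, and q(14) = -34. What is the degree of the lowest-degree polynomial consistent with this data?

1

Forward differences of the values at x = 2, 5, 8, 11, 14:
  q  : -10  -16  -22  -28  -34
  Δ  : -6  -6  -6  -6
  Δ^2: 0  0  0
  Δ^3: 0  0
  Δ^4: 0
The first differences are constant (-6) and nonzero, while all higher differences vanish, so the minimal degree is 1.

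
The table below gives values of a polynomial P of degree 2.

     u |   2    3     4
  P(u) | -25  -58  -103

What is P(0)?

Using the Lagrange interpolation formula with nodes 2, 3, 4:
  L_0(u) = (u - 3)(u - 4) / 2
  L_1(u) = (u - 2)(u - 4) / -1
  L_2(u) = (u - 2)(u - 3) / 2
Then P(u) = -25·L_0(u) - 58·L_1(u) - 103·L_2(u).
Expanding and collecting terms gives P(u) = -6u^2 - 3u + 5.
Evaluating at u = 0: P(0) = 5.

5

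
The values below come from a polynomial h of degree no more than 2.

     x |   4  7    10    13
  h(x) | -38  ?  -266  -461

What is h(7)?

The 3 known points determine the degree-2 polynomial uniquely.
Write h(x) = ax^2 + bx + c. Substituting each data point gives a linear system:
  16a + 4b + c = -38
  100a + 10b + c = -266
  169a + 13b + c = -461
Solving the system yields a = -3, b = 4, c = -6.
So h(x) = -3x^2 + 4x - 6.
Then h(7) = -125.

-125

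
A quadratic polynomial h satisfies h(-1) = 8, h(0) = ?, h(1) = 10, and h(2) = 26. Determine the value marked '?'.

4

The 3 known points determine the degree-2 polynomial uniquely.
Write h(x) = ax^2 + bx + c. Substituting each data point gives a linear system:
  a - b + c = 8
  a + b + c = 10
  4a + 2b + c = 26
Solving the system yields a = 5, b = 1, c = 4.
So h(x) = 5x^2 + x + 4.
Then h(0) = 4.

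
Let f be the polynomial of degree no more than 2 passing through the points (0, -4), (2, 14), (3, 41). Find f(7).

Write f(x) = ax^2 + bx + c. Substituting each data point gives a linear system:
  c = -4
  4a + 2b + c = 14
  9a + 3b + c = 41
Solving the system yields a = 6, b = -3, c = -4.
So f(x) = 6x^2 - 3x - 4.
Then f(7) = 269.

269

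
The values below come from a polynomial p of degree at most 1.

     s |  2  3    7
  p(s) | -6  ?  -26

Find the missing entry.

The 2 known points determine the degree-1 polynomial uniquely.
Write p(s) = as + b. Substituting each data point gives a linear system:
  2a + b = -6
  7a + b = -26
Solving the system yields a = -4, b = 2.
So p(s) = -4s + 2.
Then p(3) = -10.

-10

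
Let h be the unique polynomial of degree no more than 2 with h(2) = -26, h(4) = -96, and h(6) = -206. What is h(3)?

Write h(s) = as^2 + bs + c. Substituting each data point gives a linear system:
  4a + 2b + c = -26
  16a + 4b + c = -96
  36a + 6b + c = -206
Solving the system yields a = -5, b = -5, c = 4.
So h(s) = -5s^2 - 5s + 4.
Then h(3) = -56.

-56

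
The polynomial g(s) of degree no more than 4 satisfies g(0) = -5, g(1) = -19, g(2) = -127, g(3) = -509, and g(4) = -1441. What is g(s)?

g(s) = -4s^4 - 6s^3 - s^2 - 3s - 5

Write g(s) = as^4 + bs^3 + cs^2 + ds + e. Substituting each data point gives a linear system:
  e = -5
  a + b + c + d + e = -19
  16a + 8b + 4c + 2d + e = -127
  81a + 27b + 9c + 3d + e = -509
  256a + 64b + 16c + 4d + e = -1441
Solving the system yields a = -4, b = -6, c = -1, d = -3, e = -5.
So g(s) = -4s^4 - 6s^3 - s^2 - 3s - 5.
Check: g(0) = -5. ✓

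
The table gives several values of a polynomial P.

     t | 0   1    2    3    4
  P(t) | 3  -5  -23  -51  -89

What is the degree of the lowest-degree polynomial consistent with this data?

Forward differences of the values at t = 0, 1, 2, 3, 4:
  P  : 3  -5  -23  -51  -89
  Δ  : -8  -18  -28  -38
  Δ^2: -10  -10  -10
  Δ^3: 0  0
  Δ^4: 0
The second differences are constant (-10) and nonzero, while all higher differences vanish, so the minimal degree is 2.

2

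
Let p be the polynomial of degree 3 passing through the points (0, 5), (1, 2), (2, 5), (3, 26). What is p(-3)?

Using the Lagrange interpolation formula with nodes 0, 1, 2, 3:
  L_0(u) = (u - 1)(u - 2)(u - 3) / -6
  L_1(u) = u(u - 2)(u - 3) / 2
  L_2(u) = u(u - 1)(u - 3) / -2
  L_3(u) = u(u - 1)(u - 2) / 6
Then p(u) = 5·L_0(u) + 2·L_1(u) + 5·L_2(u) + 26·L_3(u).
Expanding and collecting terms gives p(u) = 2u^3 - 3u^2 - 2u + 5.
Evaluating at u = -3: p(-3) = -70.

-70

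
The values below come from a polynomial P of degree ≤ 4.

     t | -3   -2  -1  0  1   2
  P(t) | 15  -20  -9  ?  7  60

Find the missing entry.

0

The 5 known points determine the degree-4 polynomial uniquely.
Write P(t) = at^4 + bt^3 + ct^2 + dt + e. Substituting each data point gives a linear system:
  81a - 27b + 9c - 3d + e = 15
  16a - 8b + 4c - 2d + e = -20
  a - b + c - d + e = -9
  a + b + c + d + e = 7
  16a + 8b + 4c + 2d + e = 60
Solving the system yields a = 2, b = 4, c = -3, d = 4, e = 0.
So P(t) = 2t⁴ + 4t³ - 3t² + 4t.
Then P(0) = 0.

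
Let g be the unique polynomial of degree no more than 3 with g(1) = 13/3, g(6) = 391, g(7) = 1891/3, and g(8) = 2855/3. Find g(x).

g(x) = 2x^3 - x^2 - (5/3)x + 5

Write g(x) = ax^3 + bx^2 + cx + d. Substituting each data point gives a linear system:
  a + b + c + d = 13/3
  216a + 36b + 6c + d = 391
  343a + 49b + 7c + d = 1891/3
  512a + 64b + 8c + d = 2855/3
Solving the system yields a = 2, b = -1, c = -5/3, d = 5.
So g(x) = 2x^3 - x^2 - (5/3)x + 5.
Check: g(8) = 2855/3. ✓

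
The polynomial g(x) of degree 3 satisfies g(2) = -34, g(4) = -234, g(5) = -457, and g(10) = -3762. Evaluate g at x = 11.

Using the Lagrange interpolation formula with nodes 2, 4, 5, 10:
  L_0(x) = (x - 4)(x - 5)(x - 10) / -48
  L_1(x) = (x - 2)(x - 5)(x - 10) / 12
  L_2(x) = (x - 2)(x - 4)(x - 10) / -15
  L_3(x) = (x - 2)(x - 4)(x - 5) / 240
Then g(x) = -34·L_0(x) - 234·L_1(x) - 457·L_2(x) - 3762·L_3(x).
Expanding and collecting terms gives g(x) = -4x^3 + 3x^2 - 6x - 2.
Evaluating at x = 11: g(11) = -5029.

-5029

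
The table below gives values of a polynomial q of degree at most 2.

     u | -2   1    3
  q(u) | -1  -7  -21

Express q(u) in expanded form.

Write q(u) = au^2 + bu + c. Substituting each data point gives a linear system:
  4a - 2b + c = -1
  a + b + c = -7
  9a + 3b + c = -21
Solving the system yields a = -1, b = -3, c = -3.
So q(u) = -u^2 - 3u - 3.
Check: q(3) = -21. ✓

q(u) = -u^2 - 3u - 3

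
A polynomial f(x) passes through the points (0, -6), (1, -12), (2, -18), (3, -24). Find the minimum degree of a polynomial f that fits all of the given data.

Forward differences of the values at x = 0, 1, 2, 3:
  f  : -6  -12  -18  -24
  Δ  : -6  -6  -6
  Δ^2: 0  0
  Δ^3: 0
The first differences are constant (-6) and nonzero, while all higher differences vanish, so the minimal degree is 1.

1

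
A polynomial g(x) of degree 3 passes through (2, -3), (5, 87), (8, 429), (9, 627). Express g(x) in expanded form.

g(x) = x^3 - x^2 - 2x - 3

Write g(x) = ax^3 + bx^2 + cx + d. Substituting each data point gives a linear system:
  8a + 4b + 2c + d = -3
  125a + 25b + 5c + d = 87
  512a + 64b + 8c + d = 429
  729a + 81b + 9c + d = 627
Solving the system yields a = 1, b = -1, c = -2, d = -3.
So g(x) = x^3 - x^2 - 2x - 3.
Check: g(9) = 627. ✓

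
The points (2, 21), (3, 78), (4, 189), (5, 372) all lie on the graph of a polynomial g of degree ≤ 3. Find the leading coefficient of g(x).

Write g(x) = ax^3 + bx^2 + cx + d. Substituting each data point gives a linear system:
  8a + 4b + 2c + d = 21
  27a + 9b + 3c + d = 78
  64a + 16b + 4c + d = 189
  125a + 25b + 5c + d = 372
Solving the system yields a = 3, b = 0, c = 0, d = -3.
So g(x) = 3x^3 - 3.
The leading coefficient is 3.

3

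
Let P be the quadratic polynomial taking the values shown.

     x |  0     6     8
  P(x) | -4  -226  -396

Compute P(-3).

Write P(x) = ax^2 + bx + c. Substituting each data point gives a linear system:
  c = -4
  36a + 6b + c = -226
  64a + 8b + c = -396
Solving the system yields a = -6, b = -1, c = -4.
So P(x) = -6x^2 - x - 4.
Then P(-3) = -55.

-55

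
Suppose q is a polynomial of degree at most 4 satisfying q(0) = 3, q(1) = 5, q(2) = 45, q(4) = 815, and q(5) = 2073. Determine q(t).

q(t) = 4t^4 - 4t^3 + 3t^2 - t + 3

Write q(t) = at^4 + bt^3 + ct^2 + dt + e. Substituting each data point gives a linear system:
  e = 3
  a + b + c + d + e = 5
  16a + 8b + 4c + 2d + e = 45
  256a + 64b + 16c + 4d + e = 815
  625a + 125b + 25c + 5d + e = 2073
Solving the system yields a = 4, b = -4, c = 3, d = -1, e = 3.
So q(t) = 4t^4 - 4t^3 + 3t^2 - t + 3.
Check: q(5) = 2073. ✓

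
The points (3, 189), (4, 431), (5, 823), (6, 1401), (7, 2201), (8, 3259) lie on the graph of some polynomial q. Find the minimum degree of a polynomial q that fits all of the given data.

3

Forward differences of the values at u = 3, 4, 5, 6, 7, 8:
  q  : 189  431  823  1401  2201  3259
  Δ  : 242  392  578  800  1058
  Δ^2: 150  186  222  258
  Δ^3: 36  36  36
  Δ^4: 0  0
  Δ^5: 0
The third differences are constant (36) and nonzero, while all higher differences vanish, so the minimal degree is 3.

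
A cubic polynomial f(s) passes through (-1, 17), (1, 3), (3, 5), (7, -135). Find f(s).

Using the Lagrange interpolation formula with nodes -1, 1, 3, 7:
  L_0(s) = (s - 1)(s - 3)(s - 7) / -64
  L_1(s) = (s + 1)(s - 3)(s - 7) / 24
  L_2(s) = (s + 1)(s - 1)(s - 7) / -32
  L_3(s) = (s + 1)(s - 1)(s - 3) / 192
Then f(s) = 17·L_0(s) + 3·L_1(s) + 5·L_2(s) - 135·L_3(s).
Expanding and collecting terms gives f(s) = -s^3 + 5s^2 - 6s + 5.
Check: f(3) = 5. ✓

f(s) = -s^3 + 5s^2 - 6s + 5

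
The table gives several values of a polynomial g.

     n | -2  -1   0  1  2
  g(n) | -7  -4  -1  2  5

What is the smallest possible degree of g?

1

Forward differences of the values at n = -2, -1, 0, 1, 2:
  g  : -7  -4  -1  2  5
  Δ  : 3  3  3  3
  Δ^2: 0  0  0
  Δ^3: 0  0
  Δ^4: 0
The first differences are constant (3) and nonzero, while all higher differences vanish, so the minimal degree is 1.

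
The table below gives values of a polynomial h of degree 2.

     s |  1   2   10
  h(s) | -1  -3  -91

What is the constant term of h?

Write h(s) = as^2 + bs + c. Substituting each data point gives a linear system:
  a + b + c = -1
  4a + 2b + c = -3
  100a + 10b + c = -91
Solving the system yields a = -1, b = 1, c = -1.
So h(s) = -s² + s - 1.
The constant term is -1.

-1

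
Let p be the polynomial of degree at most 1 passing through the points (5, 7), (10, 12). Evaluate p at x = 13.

15

Write p(x) = ax + b. Substituting each data point gives a linear system:
  5a + b = 7
  10a + b = 12
Solving the system yields a = 1, b = 2.
So p(x) = x + 2.
Then p(13) = 15.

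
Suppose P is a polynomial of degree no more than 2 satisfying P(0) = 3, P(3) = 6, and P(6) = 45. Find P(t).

Using the Lagrange interpolation formula with nodes 0, 3, 6:
  L_0(t) = (t - 3)(t - 6) / 18
  L_1(t) = t(t - 6) / -9
  L_2(t) = t(t - 3) / 18
Then P(t) = 3·L_0(t) + 6·L_1(t) + 45·L_2(t).
Expanding and collecting terms gives P(t) = 2t^2 - 5t + 3.
Check: P(3) = 6. ✓

P(t) = 2t^2 - 5t + 3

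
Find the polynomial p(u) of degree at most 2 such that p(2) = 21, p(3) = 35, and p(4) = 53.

Write p(u) = au^2 + bu + c. Substituting each data point gives a linear system:
  4a + 2b + c = 21
  9a + 3b + c = 35
  16a + 4b + c = 53
Solving the system yields a = 2, b = 4, c = 5.
So p(u) = 2u² + 4u + 5.
Check: p(2) = 21. ✓

p(u) = 2u^2 + 4u + 5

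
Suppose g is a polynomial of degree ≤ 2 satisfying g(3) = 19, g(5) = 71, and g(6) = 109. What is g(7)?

Write g(n) = an^2 + bn + c. Substituting each data point gives a linear system:
  9a + 3b + c = 19
  25a + 5b + c = 71
  36a + 6b + c = 109
Solving the system yields a = 4, b = -6, c = 1.
So g(n) = 4n^2 - 6n + 1.
Then g(7) = 155.

155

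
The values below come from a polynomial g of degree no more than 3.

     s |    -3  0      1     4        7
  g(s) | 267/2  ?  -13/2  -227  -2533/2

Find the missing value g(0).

The 4 known points determine the degree-3 polynomial uniquely.
Write g(s) = as^3 + bs^2 + cs + d. Substituting each data point gives a linear system:
  -27a + 9b - 3c + d = 267/2
  a + b + c + d = -13/2
  64a + 16b + 4c + d = -227
  343a + 49b + 7c + d = -2533/2
Solving the system yields a = -4, b = 5/2, c = -2, d = -3.
So g(s) = -4s^3 + (5/2)s^2 - 2s - 3.
Then g(0) = -3.

-3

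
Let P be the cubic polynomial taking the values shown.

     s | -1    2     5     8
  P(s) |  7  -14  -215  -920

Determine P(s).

Using the Lagrange interpolation formula with nodes -1, 2, 5, 8:
  L_0(s) = (s - 2)(s - 5)(s - 8) / -162
  L_1(s) = (s + 1)(s - 5)(s - 8) / 54
  L_2(s) = (s + 1)(s - 2)(s - 8) / -54
  L_3(s) = (s + 1)(s - 2)(s - 5) / 162
Then P(s) = 7·L_0(s) - 14·L_1(s) - 215·L_2(s) - 920·L_3(s).
Expanding and collecting terms gives P(s) = -2s^3 + 2s^2 - 3s.
Check: P(2) = -14. ✓

P(s) = -2s^3 + 2s^2 - 3s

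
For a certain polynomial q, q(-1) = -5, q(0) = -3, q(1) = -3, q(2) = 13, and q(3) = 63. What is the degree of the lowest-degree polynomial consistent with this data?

Forward differences of the values at u = -1, 0, 1, 2, 3:
  q  : -5  -3  -3  13  63
  Δ  : 2  0  16  50
  Δ^2: -2  16  34
  Δ^3: 18  18
  Δ^4: 0
The third differences are constant (18) and nonzero, while all higher differences vanish, so the minimal degree is 3.

3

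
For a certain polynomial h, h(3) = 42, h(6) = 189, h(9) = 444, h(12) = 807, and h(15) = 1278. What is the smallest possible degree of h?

2

Forward differences of the values at n = 3, 6, 9, 12, 15:
  h  : 42  189  444  807  1278
  Δ  : 147  255  363  471
  Δ^2: 108  108  108
  Δ^3: 0  0
  Δ^4: 0
The second differences are constant (108) and nonzero, while all higher differences vanish, so the minimal degree is 2.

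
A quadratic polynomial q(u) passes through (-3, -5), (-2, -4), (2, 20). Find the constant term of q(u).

4

Write q(u) = au^2 + bu + c. Substituting each data point gives a linear system:
  9a - 3b + c = -5
  4a - 2b + c = -4
  4a + 2b + c = 20
Solving the system yields a = 1, b = 6, c = 4.
So q(u) = u² + 6u + 4.
The constant term is 4.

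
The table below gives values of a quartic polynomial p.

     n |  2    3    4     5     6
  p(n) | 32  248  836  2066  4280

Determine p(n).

p(n) = 3n^4 + 3n^3 - 6n^2 - 6n - 4

Write p(n) = an^4 + bn^3 + cn^2 + dn + e. Substituting each data point gives a linear system:
  16a + 8b + 4c + 2d + e = 32
  81a + 27b + 9c + 3d + e = 248
  256a + 64b + 16c + 4d + e = 836
  625a + 125b + 25c + 5d + e = 2066
  1296a + 216b + 36c + 6d + e = 4280
Solving the system yields a = 3, b = 3, c = -6, d = -6, e = -4.
So p(n) = 3n^4 + 3n^3 - 6n^2 - 6n - 4.
Check: p(5) = 2066. ✓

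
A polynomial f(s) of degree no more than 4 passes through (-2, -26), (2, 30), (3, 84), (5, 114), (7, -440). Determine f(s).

Write f(s) = as^4 + bs^3 + cs^2 + ds + e. Substituting each data point gives a linear system:
  16a - 8b + 4c - 2d + e = -26
  16a + 8b + 4c + 2d + e = 30
  81a + 27b + 9c + 3d + e = 84
  625a + 125b + 25c + 5d + e = 114
  2401a + 343b + 49c + 7d + e = -440
Solving the system yields a = -1, b = 5, c = 6, d = -6, e = -6.
So f(s) = -s^4 + 5s^3 + 6s^2 - 6s - 6.
Check: f(-2) = -26. ✓

f(s) = -s^4 + 5s^3 + 6s^2 - 6s - 6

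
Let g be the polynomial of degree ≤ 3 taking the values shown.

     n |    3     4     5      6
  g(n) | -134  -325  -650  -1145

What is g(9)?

Write g(n) = an^3 + bn^2 + cn + d. Substituting each data point gives a linear system:
  27a + 9b + 3c + d = -134
  64a + 16b + 4c + d = -325
  125a + 25b + 5c + d = -650
  216a + 36b + 6c + d = -1145
Solving the system yields a = -6, b = 5, c = -4, d = -5.
So g(n) = -6n³ + 5n² - 4n - 5.
Then g(9) = -4010.

-4010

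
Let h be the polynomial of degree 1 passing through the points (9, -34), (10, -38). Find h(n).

h(n) = -4n + 2

Using the Lagrange interpolation formula with nodes 9, 10:
  L_0(n) = (n - 10) / -1
  L_1(n) = (n - 9) / 1
Then h(n) = -34·L_0(n) - 38·L_1(n).
Expanding and collecting terms gives h(n) = -4n + 2.
Check: h(10) = -38. ✓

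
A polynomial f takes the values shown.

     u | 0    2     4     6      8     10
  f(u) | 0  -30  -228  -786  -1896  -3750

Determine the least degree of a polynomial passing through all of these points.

Forward differences of the values at u = 0, 2, 4, 6, 8, 10:
  f  : 0  -30  -228  -786  -1896  -3750
  Δ  : -30  -198  -558  -1110  -1854
  Δ^2: -168  -360  -552  -744
  Δ^3: -192  -192  -192
  Δ^4: 0  0
  Δ^5: 0
The third differences are constant (-192) and nonzero, while all higher differences vanish, so the minimal degree is 3.

3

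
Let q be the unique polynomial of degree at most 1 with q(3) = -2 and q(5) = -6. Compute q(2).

0

Write q(s) = as + b. Substituting each data point gives a linear system:
  3a + b = -2
  5a + b = -6
Solving the system yields a = -2, b = 4.
So q(s) = -2s + 4.
Then q(2) = 0.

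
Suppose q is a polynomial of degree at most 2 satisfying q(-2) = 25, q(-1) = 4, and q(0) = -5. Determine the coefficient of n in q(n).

-3

Write q(n) = an^2 + bn + c. Substituting each data point gives a linear system:
  4a - 2b + c = 25
  a - b + c = 4
  c = -5
Solving the system yields a = 6, b = -3, c = -5.
So q(n) = 6n^2 - 3n - 5.
The coefficient of n is -3.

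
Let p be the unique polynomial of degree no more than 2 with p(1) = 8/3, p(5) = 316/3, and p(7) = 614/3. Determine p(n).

p(n) = 4n^2 + (5/3)n - 3

Using the Lagrange interpolation formula with nodes 1, 5, 7:
  L_0(n) = (n - 5)(n - 7) / 24
  L_1(n) = (n - 1)(n - 7) / -8
  L_2(n) = (n - 1)(n - 5) / 12
Then p(n) = 8/3·L_0(n) + 316/3·L_1(n) + 614/3·L_2(n).
Expanding and collecting terms gives p(n) = 4n^2 + (5/3)n - 3.
Check: p(5) = 316/3. ✓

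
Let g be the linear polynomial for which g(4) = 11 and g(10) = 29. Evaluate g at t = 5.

14

Using the Lagrange interpolation formula with nodes 4, 10:
  L_0(t) = (t - 10) / -6
  L_1(t) = (t - 4) / 6
Then g(t) = 11·L_0(t) + 29·L_1(t).
Expanding and collecting terms gives g(t) = 3t - 1.
Evaluating at t = 5: g(5) = 14.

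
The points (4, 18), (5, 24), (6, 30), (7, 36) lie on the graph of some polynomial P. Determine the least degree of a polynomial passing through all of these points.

Forward differences of the values at u = 4, 5, 6, 7:
  P  : 18  24  30  36
  Δ  : 6  6  6
  Δ^2: 0  0
  Δ^3: 0
The first differences are constant (6) and nonzero, while all higher differences vanish, so the minimal degree is 1.

1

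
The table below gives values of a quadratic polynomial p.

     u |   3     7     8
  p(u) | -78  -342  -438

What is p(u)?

p(u) = -6u^2 - 6u - 6

Write p(u) = au^2 + bu + c. Substituting each data point gives a linear system:
  9a + 3b + c = -78
  49a + 7b + c = -342
  64a + 8b + c = -438
Solving the system yields a = -6, b = -6, c = -6.
So p(u) = -6u² - 6u - 6.
Check: p(8) = -438. ✓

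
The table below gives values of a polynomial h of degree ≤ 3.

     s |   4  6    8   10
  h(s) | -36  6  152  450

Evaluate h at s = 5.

Forward differences of the values at s = 4, 6, 8, 10:
  h  : -36  6  152  450
  Δ  : 42  146  298
  Δ^2: 104  152
  Δ^3: 48
The third differences are constant, confirming degree 3.
Interpolating (Newton forward form) and evaluating at s = 5 gives h(5) = -25.

-25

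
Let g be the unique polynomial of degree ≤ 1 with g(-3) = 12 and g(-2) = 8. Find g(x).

g(x) = -4x

Using the Lagrange interpolation formula with nodes -3, -2:
  L_0(x) = (x + 2) / -1
  L_1(x) = (x + 3) / 1
Then g(x) = 12·L_0(x) + 8·L_1(x).
Expanding and collecting terms gives g(x) = -4x.
Check: g(-3) = 12. ✓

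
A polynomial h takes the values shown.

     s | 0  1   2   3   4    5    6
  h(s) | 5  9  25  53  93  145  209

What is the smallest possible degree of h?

Forward differences of the values at s = 0, 1, 2, 3, 4, 5, 6:
  h  : 5  9  25  53  93  145  209
  Δ  : 4  16  28  40  52  64
  Δ^2: 12  12  12  12  12
  Δ^3: 0  0  0  0
  Δ^4: 0  0  0
  Δ^5: 0  0
  Δ^6: 0
The second differences are constant (12) and nonzero, while all higher differences vanish, so the minimal degree is 2.

2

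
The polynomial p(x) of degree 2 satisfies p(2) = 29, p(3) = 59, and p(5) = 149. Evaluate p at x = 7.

279

Using the Lagrange interpolation formula with nodes 2, 3, 5:
  L_0(x) = (x - 3)(x - 5) / 3
  L_1(x) = (x - 2)(x - 5) / -2
  L_2(x) = (x - 2)(x - 3) / 6
Then p(x) = 29·L_0(x) + 59·L_1(x) + 149·L_2(x).
Expanding and collecting terms gives p(x) = 5x² + 5x - 1.
Evaluating at x = 7: p(7) = 279.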